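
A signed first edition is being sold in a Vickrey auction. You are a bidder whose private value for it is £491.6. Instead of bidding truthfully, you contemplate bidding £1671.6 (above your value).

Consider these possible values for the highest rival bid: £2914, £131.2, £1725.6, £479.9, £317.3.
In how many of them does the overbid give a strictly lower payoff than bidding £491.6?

The deviation hurts exactly when the highest competing bid lies strictly between £491.6 and £1671.6 — overbidding then wins at a price above your value.
£2914: above both → same outcome either way.
£131.2: below both → same outcome either way.
£1725.6: above both → same outcome either way.
£479.9: below both → same outcome either way.
£317.3: below both → same outcome either way.
Count: 0.

0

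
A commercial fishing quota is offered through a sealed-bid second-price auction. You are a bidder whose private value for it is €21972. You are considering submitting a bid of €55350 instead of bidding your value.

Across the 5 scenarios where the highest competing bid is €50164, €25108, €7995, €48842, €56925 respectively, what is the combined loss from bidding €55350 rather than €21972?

€58198

The deviation costs you only when the competing bid falls strictly between €21972 and €55350; elsewhere both bids give the same outcome.
€50164: truthful payoff €0, deviation payoff −€28192 → loss €28192.
€25108: truthful payoff €0, deviation payoff −€3136 → loss €3136.
€7995: outcomes coincide → loss €0.
€48842: truthful payoff €0, deviation payoff −€26870 → loss €26870.
€56925: outcomes coincide → loss €0.
Total loss = €28192 + €3136 + €26870 = €58198.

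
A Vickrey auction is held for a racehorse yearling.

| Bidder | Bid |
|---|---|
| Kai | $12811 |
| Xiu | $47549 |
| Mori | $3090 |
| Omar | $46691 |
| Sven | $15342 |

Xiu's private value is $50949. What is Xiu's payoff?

Highest bid: Xiu at $47549, so Xiu wins.
Second-highest bid: Omar at $46691 — that is the price the winner pays.
Xiu's payoff = value − price = $50949 − $46691 = $4258.

$4258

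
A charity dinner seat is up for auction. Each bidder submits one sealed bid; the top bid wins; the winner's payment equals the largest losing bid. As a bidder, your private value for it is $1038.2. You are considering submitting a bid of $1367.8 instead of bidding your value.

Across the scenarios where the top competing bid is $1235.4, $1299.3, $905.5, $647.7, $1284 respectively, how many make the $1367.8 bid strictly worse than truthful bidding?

3

The deviation hurts exactly when the highest competing bid lies strictly between $1038.2 and $1367.8 — overbidding then wins at a price above your value.
$1235.4: inside the interval → strictly worse (loss $197.2).
$1299.3: inside the interval → strictly worse (loss $261.1).
$905.5: below both → same outcome either way.
$647.7: below both → same outcome either way.
$1284: inside the interval → strictly worse (loss $245.8).
Count: 3.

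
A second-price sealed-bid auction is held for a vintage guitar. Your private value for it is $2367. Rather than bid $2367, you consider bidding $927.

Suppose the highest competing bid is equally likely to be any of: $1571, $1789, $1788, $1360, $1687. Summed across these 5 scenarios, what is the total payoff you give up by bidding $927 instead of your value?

The deviation costs you only when the competing bid falls strictly between $927 and $2367; elsewhere both bids give the same outcome.
$1571: truthful payoff $796, deviation payoff $0 → loss $796.
$1789: truthful payoff $578, deviation payoff $0 → loss $578.
$1788: truthful payoff $579, deviation payoff $0 → loss $579.
$1360: truthful payoff $1007, deviation payoff $0 → loss $1007.
$1687: truthful payoff $680, deviation payoff $0 → loss $680.
Total loss = $796 + $578 + $579 + $1007 + $680 = $3640.

$3640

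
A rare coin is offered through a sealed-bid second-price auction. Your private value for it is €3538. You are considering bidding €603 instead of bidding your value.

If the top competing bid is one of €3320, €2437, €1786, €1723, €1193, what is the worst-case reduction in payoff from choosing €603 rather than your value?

€2345

€3320: truthful gives €218, deviation gives €0 → loss €218.
€2437: truthful gives €1101, deviation gives €0 → loss €1101.
€1786: truthful gives €1752, deviation gives €0 → loss €1752.
€1723: truthful gives €1815, deviation gives €0 → loss €1815.
€1193: truthful gives €2345, deviation gives €0 → loss €2345.
Maximum loss: €2345.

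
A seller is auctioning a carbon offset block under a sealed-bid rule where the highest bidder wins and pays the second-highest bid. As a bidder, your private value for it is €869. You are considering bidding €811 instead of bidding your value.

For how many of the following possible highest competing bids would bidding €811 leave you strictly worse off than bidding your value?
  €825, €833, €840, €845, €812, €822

6

The deviation hurts exactly when the highest competing bid lies strictly between €811 and €869 — underbidding then forfeits a profitable win.
€825: inside the interval → strictly worse (loss €44).
€833: inside the interval → strictly worse (loss €36).
€840: inside the interval → strictly worse (loss €29).
€845: inside the interval → strictly worse (loss €24).
€812: inside the interval → strictly worse (loss €57).
€822: inside the interval → strictly worse (loss €47).
Count: 6.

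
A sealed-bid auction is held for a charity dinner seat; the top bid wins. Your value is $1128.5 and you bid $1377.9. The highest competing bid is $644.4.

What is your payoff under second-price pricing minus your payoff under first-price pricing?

$733.5

You have the highest bid, so you win under either rule.
Second-price: pay $644.4 → payoff $484.1.
First-price: pay your own bid $1377.9 → payoff −$249.4.
Difference = $484.1 − (−$249.4) = $733.5.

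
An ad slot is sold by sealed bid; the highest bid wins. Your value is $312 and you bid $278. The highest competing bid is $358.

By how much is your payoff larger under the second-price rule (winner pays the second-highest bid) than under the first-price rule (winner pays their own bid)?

Your bid $278 is below $358, so you lose under either rule.
Payoff is $0 in both cases; difference = $0.

$0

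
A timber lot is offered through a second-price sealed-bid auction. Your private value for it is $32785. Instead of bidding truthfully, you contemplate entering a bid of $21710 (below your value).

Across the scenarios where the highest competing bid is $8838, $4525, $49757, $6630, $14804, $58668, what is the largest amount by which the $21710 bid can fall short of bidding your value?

$0

$8838: same outcome either way → loss $0.
$4525: same outcome either way → loss $0.
$49757: same outcome either way → loss $0.
$6630: same outcome either way → loss $0.
$14804: same outcome either way → loss $0.
$58668: same outcome either way → loss $0.
Maximum loss: $0.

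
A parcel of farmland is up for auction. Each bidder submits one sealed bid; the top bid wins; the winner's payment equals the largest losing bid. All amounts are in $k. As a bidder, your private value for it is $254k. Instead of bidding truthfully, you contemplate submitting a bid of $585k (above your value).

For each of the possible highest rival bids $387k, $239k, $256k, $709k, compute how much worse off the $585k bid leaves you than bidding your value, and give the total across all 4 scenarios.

$135k

The deviation costs you only when the competing bid falls strictly between $254k and $585k; elsewhere both bids give the same outcome.
$387k: truthful payoff $0k, deviation payoff −$133k → loss $133k.
$239k: outcomes coincide → loss $0k.
$256k: truthful payoff $0k, deviation payoff −$2k → loss $2k.
$709k: outcomes coincide → loss $0k.
Total loss = $133k + $2k = $135k.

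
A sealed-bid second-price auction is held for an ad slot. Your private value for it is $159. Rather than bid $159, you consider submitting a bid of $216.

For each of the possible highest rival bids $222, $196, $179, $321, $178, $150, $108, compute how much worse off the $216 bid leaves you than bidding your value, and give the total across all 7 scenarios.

$76

The deviation costs you only when the competing bid falls strictly between $159 and $216; elsewhere both bids give the same outcome.
$222: outcomes coincide → loss $0.
$196: truthful payoff $0, deviation payoff −$37 → loss $37.
$179: truthful payoff $0, deviation payoff −$20 → loss $20.
$321: outcomes coincide → loss $0.
$178: truthful payoff $0, deviation payoff −$19 → loss $19.
$150: outcomes coincide → loss $0.
$108: outcomes coincide → loss $0.
Total loss = $37 + $20 + $19 = $76.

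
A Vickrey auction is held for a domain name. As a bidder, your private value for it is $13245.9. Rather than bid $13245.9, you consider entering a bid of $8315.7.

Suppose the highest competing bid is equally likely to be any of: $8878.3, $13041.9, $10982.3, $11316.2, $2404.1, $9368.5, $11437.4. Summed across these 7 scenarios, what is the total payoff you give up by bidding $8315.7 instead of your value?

$14450.8

The deviation costs you only when the competing bid falls strictly between $8315.7 and $13245.9; elsewhere both bids give the same outcome.
$8878.3: truthful payoff $4367.6, deviation payoff $0 → loss $4367.6.
$13041.9: truthful payoff $204, deviation payoff $0 → loss $204.
$10982.3: truthful payoff $2263.6, deviation payoff $0 → loss $2263.6.
$11316.2: truthful payoff $1929.7, deviation payoff $0 → loss $1929.7.
$2404.1: outcomes coincide → loss $0.
$9368.5: truthful payoff $3877.4, deviation payoff $0 → loss $3877.4.
$11437.4: truthful payoff $1808.5, deviation payoff $0 → loss $1808.5.
Total loss = $4367.6 + $204 + $2263.6 + $1929.7 + $3877.4 + $1808.5 = $14450.8.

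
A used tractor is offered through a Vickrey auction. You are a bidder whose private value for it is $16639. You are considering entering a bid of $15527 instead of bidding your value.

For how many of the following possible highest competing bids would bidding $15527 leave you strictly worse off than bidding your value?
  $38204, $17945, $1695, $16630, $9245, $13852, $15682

The deviation hurts exactly when the highest competing bid lies strictly between $15527 and $16639 — underbidding then forfeits a profitable win.
$38204: above both → same outcome either way.
$17945: above both → same outcome either way.
$1695: below both → same outcome either way.
$16630: inside the interval → strictly worse (loss $9).
$9245: below both → same outcome either way.
$13852: below both → same outcome either way.
$15682: inside the interval → strictly worse (loss $957).
Count: 2.

2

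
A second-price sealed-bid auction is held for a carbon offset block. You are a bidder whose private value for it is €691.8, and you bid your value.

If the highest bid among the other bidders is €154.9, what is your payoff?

€536.9

Your bid €691.8 exceeds the highest competing bid €154.9, so you win.
In a second-price auction the winner pays the second-highest bid, €154.9.
Payoff = value − price = €691.8 − €154.9 = €536.9.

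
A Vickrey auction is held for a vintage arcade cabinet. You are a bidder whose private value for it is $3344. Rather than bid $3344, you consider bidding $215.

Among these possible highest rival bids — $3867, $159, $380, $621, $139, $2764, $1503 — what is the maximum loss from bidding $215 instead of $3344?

$2964

$3867: same outcome either way → loss $0.
$159: same outcome either way → loss $0.
$380: truthful gives $2964, deviation gives $0 → loss $2964.
$621: truthful gives $2723, deviation gives $0 → loss $2723.
$139: same outcome either way → loss $0.
$2764: truthful gives $580, deviation gives $0 → loss $580.
$1503: truthful gives $1841, deviation gives $0 → loss $1841.
Maximum loss: $2964.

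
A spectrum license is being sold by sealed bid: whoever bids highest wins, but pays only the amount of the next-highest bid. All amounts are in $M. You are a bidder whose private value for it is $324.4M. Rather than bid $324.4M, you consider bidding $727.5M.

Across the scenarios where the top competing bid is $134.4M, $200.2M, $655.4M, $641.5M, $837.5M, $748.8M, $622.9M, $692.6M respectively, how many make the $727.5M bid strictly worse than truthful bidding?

The deviation hurts exactly when the highest competing bid lies strictly between $324.4M and $727.5M — overbidding then wins at a price above your value.
$134.4M: below both → same outcome either way.
$200.2M: below both → same outcome either way.
$655.4M: inside the interval → strictly worse (loss $331M).
$641.5M: inside the interval → strictly worse (loss $317.1M).
$837.5M: above both → same outcome either way.
$748.8M: above both → same outcome either way.
$622.9M: inside the interval → strictly worse (loss $298.5M).
$692.6M: inside the interval → strictly worse (loss $368.2M).
Count: 4.

4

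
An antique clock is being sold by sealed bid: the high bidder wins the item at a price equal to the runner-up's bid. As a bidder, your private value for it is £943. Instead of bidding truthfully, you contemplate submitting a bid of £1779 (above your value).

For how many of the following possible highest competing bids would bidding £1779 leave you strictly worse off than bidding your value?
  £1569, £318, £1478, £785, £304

The deviation hurts exactly when the highest competing bid lies strictly between £943 and £1779 — overbidding then wins at a price above your value.
£1569: inside the interval → strictly worse (loss £626).
£318: below both → same outcome either way.
£1478: inside the interval → strictly worse (loss £535).
£785: below both → same outcome either way.
£304: below both → same outcome either way.
Count: 2.

2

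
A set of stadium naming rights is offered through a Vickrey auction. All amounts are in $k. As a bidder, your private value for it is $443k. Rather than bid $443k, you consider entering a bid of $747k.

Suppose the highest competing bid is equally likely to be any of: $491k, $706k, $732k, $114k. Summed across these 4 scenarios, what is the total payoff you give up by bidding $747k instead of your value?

The deviation costs you only when the competing bid falls strictly between $443k and $747k; elsewhere both bids give the same outcome.
$491k: truthful payoff $0k, deviation payoff −$48k → loss $48k.
$706k: truthful payoff $0k, deviation payoff −$263k → loss $263k.
$732k: truthful payoff $0k, deviation payoff −$289k → loss $289k.
$114k: outcomes coincide → loss $0k.
Total loss = $48k + $263k + $289k = $600k.

$600k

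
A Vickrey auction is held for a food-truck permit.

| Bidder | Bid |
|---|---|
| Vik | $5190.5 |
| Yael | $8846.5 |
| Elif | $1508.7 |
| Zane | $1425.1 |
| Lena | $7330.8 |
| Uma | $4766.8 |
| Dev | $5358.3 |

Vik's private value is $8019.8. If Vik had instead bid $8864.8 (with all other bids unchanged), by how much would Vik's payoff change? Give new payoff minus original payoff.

The highest bid among the other bidders is $8846.5; Vik's bid doesn't change that.
Original bid $5190.5: Vik is not highest (top rival bid is $8846.5); payoff $0.
Alternative bid $8864.8: Vik is highest, pays the top rival bid $8846.5; payoff $8019.8 − $8846.5 = −$826.7.
Change in payoff = −$826.7 − ($0) = −$826.7.

−$826.7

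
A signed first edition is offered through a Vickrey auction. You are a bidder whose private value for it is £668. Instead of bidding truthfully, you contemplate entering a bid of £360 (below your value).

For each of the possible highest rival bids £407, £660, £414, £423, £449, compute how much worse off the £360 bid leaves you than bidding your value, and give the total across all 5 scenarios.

£987

The deviation costs you only when the competing bid falls strictly between £360 and £668; elsewhere both bids give the same outcome.
£407: truthful payoff £261, deviation payoff £0 → loss £261.
£660: truthful payoff £8, deviation payoff £0 → loss £8.
£414: truthful payoff £254, deviation payoff £0 → loss £254.
£423: truthful payoff £245, deviation payoff £0 → loss £245.
£449: truthful payoff £219, deviation payoff £0 → loss £219.
Total loss = £261 + £8 + £254 + £245 + £219 = £987.
Truthful bidding weakly dominates here: raising your bid can only win items priced above your value, and lowering it can only forfeit items priced below.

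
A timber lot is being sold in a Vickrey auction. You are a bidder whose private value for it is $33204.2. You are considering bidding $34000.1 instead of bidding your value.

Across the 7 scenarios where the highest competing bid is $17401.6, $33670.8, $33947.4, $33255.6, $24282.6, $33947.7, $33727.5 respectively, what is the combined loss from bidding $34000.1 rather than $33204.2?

The deviation costs you only when the competing bid falls strictly between $33204.2 and $34000.1; elsewhere both bids give the same outcome.
$17401.6: outcomes coincide → loss $0.
$33670.8: truthful payoff $0, deviation payoff −$466.6 → loss $466.6.
$33947.4: truthful payoff $0, deviation payoff −$743.2 → loss $743.2.
$33255.6: truthful payoff $0, deviation payoff −$51.4 → loss $51.4.
$24282.6: outcomes coincide → loss $0.
$33947.7: truthful payoff $0, deviation payoff −$743.5 → loss $743.5.
$33727.5: truthful payoff $0, deviation payoff −$523.3 → loss $523.3.
Total loss = $466.6 + $743.2 + $51.4 + $743.5 + $523.3 = $2528.
Because the price is fixed by the runner-up's bid, deviating from your value can only change a good outcome into a bad one — never the reverse.

$2528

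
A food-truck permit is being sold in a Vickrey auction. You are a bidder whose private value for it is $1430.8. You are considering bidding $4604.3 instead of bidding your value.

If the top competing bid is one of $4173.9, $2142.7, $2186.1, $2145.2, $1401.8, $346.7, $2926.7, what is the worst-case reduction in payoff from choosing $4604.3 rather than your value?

$2743.1

$4173.9: truthful gives $0, deviation gives −$2743.1 → loss $2743.1.
$2142.7: truthful gives $0, deviation gives −$711.9 → loss $711.9.
$2186.1: truthful gives $0, deviation gives −$755.3 → loss $755.3.
$2145.2: truthful gives $0, deviation gives −$714.4 → loss $714.4.
$1401.8: same outcome either way → loss $0.
$346.7: same outcome either way → loss $0.
$2926.7: truthful gives $0, deviation gives −$1495.9 → loss $1495.9.
Maximum loss: $2743.1.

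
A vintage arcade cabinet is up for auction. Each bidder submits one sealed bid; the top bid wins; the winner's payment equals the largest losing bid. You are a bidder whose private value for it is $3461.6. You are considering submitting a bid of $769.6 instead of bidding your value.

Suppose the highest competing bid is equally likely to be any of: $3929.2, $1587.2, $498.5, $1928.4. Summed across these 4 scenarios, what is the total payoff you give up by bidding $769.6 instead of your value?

$3407.6

The deviation costs you only when the competing bid falls strictly between $769.6 and $3461.6; elsewhere both bids give the same outcome.
$3929.2: outcomes coincide → loss $0.
$1587.2: truthful payoff $1874.4, deviation payoff $0 → loss $1874.4.
$498.5: outcomes coincide → loss $0.
$1928.4: truthful payoff $1533.2, deviation payoff $0 → loss $1533.2.
Total loss = $1874.4 + $1533.2 = $3407.6.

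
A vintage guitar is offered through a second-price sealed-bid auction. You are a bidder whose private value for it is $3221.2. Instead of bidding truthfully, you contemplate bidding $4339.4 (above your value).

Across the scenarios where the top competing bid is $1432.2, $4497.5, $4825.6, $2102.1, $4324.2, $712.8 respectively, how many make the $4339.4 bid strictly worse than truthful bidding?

1

The deviation hurts exactly when the highest competing bid lies strictly between $3221.2 and $4339.4 — overbidding then wins at a price above your value.
$1432.2: below both → same outcome either way.
$4497.5: above both → same outcome either way.
$4825.6: above both → same outcome either way.
$2102.1: below both → same outcome either way.
$4324.2: inside the interval → strictly worse (loss $1103).
$712.8: below both → same outcome either way.
Count: 1.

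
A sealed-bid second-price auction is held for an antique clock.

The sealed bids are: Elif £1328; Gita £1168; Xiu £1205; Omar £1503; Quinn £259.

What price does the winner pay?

£1328

Highest bid: Omar at £1503, so Omar wins.
Second-highest bid: Elif at £1328 — that is the price the winner pays.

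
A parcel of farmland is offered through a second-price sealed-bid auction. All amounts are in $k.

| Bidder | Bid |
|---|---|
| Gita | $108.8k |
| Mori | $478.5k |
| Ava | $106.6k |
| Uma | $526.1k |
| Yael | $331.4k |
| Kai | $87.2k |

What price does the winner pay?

$478.5k

Highest bid: Uma at $526.1k, so Uma wins.
Second-highest bid: Mori at $478.5k — that is the price the winner pays.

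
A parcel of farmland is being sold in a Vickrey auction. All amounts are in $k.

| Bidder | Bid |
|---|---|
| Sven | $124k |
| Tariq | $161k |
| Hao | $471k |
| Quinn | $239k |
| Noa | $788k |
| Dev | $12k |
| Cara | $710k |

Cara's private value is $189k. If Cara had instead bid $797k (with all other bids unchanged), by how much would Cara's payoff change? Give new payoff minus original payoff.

The highest bid among the other bidders is $788k; Cara's bid doesn't change that.
Original bid $710k: Cara is not highest (top rival bid is $788k); payoff $0k.
Alternative bid $797k: Cara is highest, pays the top rival bid $788k; payoff $189k − $788k = −$599k.
Change in payoff = −$599k − ($0k) = −$599k.

−$599k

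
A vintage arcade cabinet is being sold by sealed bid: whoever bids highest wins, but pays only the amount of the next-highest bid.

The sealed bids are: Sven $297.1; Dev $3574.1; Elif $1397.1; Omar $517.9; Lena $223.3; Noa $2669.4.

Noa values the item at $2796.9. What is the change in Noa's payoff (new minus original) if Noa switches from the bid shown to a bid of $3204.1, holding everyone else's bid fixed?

$0

The highest bid among the other bidders is $3574.1; Noa's bid doesn't change that.
Original bid $2669.4: Noa is not highest (top rival bid is $3574.1); payoff $0.
Alternative bid $3204.1: Noa is not highest (top rival bid is $3574.1); payoff $0.
Change in payoff = $0 − ($0) = $0.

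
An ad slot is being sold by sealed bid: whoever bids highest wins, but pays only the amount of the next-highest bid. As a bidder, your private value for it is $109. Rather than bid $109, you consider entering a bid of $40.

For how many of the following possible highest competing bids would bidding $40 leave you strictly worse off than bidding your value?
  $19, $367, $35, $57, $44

2

The deviation hurts exactly when the highest competing bid lies strictly between $40 and $109 — underbidding then forfeits a profitable win.
$19: below both → same outcome either way.
$367: above both → same outcome either way.
$35: below both → same outcome either way.
$57: inside the interval → strictly worse (loss $52).
$44: inside the interval → strictly worse (loss $65).
Count: 2.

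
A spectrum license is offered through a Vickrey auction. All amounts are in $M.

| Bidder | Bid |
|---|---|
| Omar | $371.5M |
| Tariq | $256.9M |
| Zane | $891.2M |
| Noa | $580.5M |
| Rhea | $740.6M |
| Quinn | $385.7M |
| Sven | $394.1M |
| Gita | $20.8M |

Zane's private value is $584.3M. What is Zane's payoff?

−$156.3M

Highest bid: Zane at $891.2M, so Zane wins.
Second-highest bid: Rhea at $740.6M — that is the price the winner pays.
Zane's payoff = value − price = $584.3M − $740.6M = −$156.3M.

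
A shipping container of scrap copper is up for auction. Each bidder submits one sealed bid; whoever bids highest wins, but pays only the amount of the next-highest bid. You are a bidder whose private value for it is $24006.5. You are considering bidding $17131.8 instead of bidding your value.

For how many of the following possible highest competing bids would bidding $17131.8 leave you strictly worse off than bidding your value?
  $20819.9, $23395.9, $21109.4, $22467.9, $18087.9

The deviation hurts exactly when the highest competing bid lies strictly between $17131.8 and $24006.5 — underbidding then forfeits a profitable win.
$20819.9: inside the interval → strictly worse (loss $3186.6).
$23395.9: inside the interval → strictly worse (loss $610.6).
$21109.4: inside the interval → strictly worse (loss $2897.1).
$22467.9: inside the interval → strictly worse (loss $1538.6).
$18087.9: inside the interval → strictly worse (loss $5918.6).
Count: 5.

5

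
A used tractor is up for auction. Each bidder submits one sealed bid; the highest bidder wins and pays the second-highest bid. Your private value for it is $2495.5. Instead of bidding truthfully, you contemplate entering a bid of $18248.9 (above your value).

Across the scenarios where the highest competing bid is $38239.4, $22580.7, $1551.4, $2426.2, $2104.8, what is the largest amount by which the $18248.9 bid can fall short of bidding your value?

$0

$38239.4: same outcome either way → loss $0.
$22580.7: same outcome either way → loss $0.
$1551.4: same outcome either way → loss $0.
$2426.2: same outcome either way → loss $0.
$2104.8: same outcome either way → loss $0.
Maximum loss: $0.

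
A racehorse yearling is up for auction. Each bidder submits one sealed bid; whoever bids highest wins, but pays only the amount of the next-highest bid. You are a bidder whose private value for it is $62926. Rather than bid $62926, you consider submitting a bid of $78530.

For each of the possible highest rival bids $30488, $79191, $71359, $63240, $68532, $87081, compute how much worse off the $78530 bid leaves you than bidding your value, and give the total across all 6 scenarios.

$14353

The deviation costs you only when the competing bid falls strictly between $62926 and $78530; elsewhere both bids give the same outcome.
$30488: outcomes coincide → loss $0.
$79191: outcomes coincide → loss $0.
$71359: truthful payoff $0, deviation payoff −$8433 → loss $8433.
$63240: truthful payoff $0, deviation payoff −$314 → loss $314.
$68532: truthful payoff $0, deviation payoff −$5606 → loss $5606.
$87081: outcomes coincide → loss $0.
Total loss = $8433 + $314 + $5606 = $14353.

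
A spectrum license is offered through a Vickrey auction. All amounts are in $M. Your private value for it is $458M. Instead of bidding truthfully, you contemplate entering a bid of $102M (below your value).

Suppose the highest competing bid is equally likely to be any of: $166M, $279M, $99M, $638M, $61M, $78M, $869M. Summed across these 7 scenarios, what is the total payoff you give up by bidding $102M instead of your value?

The deviation costs you only when the competing bid falls strictly between $102M and $458M; elsewhere both bids give the same outcome.
$166M: truthful payoff $292M, deviation payoff $0M → loss $292M.
$279M: truthful payoff $179M, deviation payoff $0M → loss $179M.
$99M: outcomes coincide → loss $0M.
$638M: outcomes coincide → loss $0M.
$61M: outcomes coincide → loss $0M.
$78M: outcomes coincide → loss $0M.
$869M: outcomes coincide → loss $0M.
Total loss = $292M + $179M = $471M.

$471M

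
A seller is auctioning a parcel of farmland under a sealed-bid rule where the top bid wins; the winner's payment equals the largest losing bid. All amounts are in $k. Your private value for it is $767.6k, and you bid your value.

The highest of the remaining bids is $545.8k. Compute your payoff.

$221.8k

Your bid $767.6k exceeds the highest competing bid $545.8k, so you win.
In a second-price auction the winner pays the second-highest bid, $545.8k.
Payoff = value − price = $767.6k − $545.8k = $221.8k.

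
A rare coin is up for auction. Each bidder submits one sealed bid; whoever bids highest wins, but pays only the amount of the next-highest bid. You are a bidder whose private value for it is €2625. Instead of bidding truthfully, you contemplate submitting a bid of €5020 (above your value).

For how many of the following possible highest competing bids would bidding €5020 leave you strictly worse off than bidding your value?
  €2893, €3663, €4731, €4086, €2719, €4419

6

The deviation hurts exactly when the highest competing bid lies strictly between €2625 and €5020 — overbidding then wins at a price above your value.
€2893: inside the interval → strictly worse (loss €268).
€3663: inside the interval → strictly worse (loss €1038).
€4731: inside the interval → strictly worse (loss €2106).
€4086: inside the interval → strictly worse (loss €1461).
€2719: inside the interval → strictly worse (loss €94).
€4419: inside the interval → strictly worse (loss €1794).
Count: 6.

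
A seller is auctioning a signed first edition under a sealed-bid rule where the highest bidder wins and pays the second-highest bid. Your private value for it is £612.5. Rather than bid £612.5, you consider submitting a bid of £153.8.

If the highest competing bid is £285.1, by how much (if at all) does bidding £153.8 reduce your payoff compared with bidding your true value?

Bidding your value £612.5: you win (since £612.5 > £285.1) and pay £285.1. Payoff £327.4.
Bidding £153.8: you lose. Payoff £0.
The competing bid £285.1 lies between your shaded bid and your value, so underbidding forfeits an item you could have won at a profitable price.
Loss from deviating = £327.4 − (£0) = £327.4.
In a second-price auction your bid sets only whether you win, not what you pay, so bidding your true value is weakly dominant.

£327.4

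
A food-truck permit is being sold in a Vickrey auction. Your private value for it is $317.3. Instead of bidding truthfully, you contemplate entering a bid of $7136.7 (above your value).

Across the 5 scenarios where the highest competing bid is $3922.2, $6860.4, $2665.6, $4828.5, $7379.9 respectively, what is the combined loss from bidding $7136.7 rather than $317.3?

The deviation costs you only when the competing bid falls strictly between $317.3 and $7136.7; elsewhere both bids give the same outcome.
$3922.2: truthful payoff $0, deviation payoff −$3604.9 → loss $3604.9.
$6860.4: truthful payoff $0, deviation payoff −$6543.1 → loss $6543.1.
$2665.6: truthful payoff $0, deviation payoff −$2348.3 → loss $2348.3.
$4828.5: truthful payoff $0, deviation payoff −$4511.2 → loss $4511.2.
$7379.9: outcomes coincide → loss $0.
Total loss = $3604.9 + $6543.1 + $2348.3 + $4511.2 = $17007.5.

$17007.5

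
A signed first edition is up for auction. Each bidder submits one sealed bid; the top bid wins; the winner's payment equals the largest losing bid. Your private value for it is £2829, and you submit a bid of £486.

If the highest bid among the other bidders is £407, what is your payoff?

£2422

Your bid £486 exceeds the highest competing bid £407, so you win.
In a second-price auction the winner pays the second-highest bid, £407.
Payoff = value − price = £2829 − £407 = £2422.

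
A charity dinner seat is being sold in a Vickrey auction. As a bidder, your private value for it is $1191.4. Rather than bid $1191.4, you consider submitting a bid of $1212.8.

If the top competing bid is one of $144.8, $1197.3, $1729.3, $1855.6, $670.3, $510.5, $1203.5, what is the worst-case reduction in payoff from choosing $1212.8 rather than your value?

$12.1

$144.8: same outcome either way → loss $0.
$1197.3: truthful gives $0, deviation gives −$5.9 → loss $5.9.
$1729.3: same outcome either way → loss $0.
$1855.6: same outcome either way → loss $0.
$670.3: same outcome either way → loss $0.
$510.5: same outcome either way → loss $0.
$1203.5: truthful gives $0, deviation gives −$12.1 → loss $12.1.
Maximum loss: $12.1.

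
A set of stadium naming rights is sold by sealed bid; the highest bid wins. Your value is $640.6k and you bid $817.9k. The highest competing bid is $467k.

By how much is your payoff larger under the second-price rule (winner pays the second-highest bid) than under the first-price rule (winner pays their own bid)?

You have the highest bid, so you win under either rule.
Second-price: pay $467k → payoff $173.6k.
First-price: pay your own bid $817.9k → payoff −$177.3k.
Difference = $173.6k − (−$177.3k) = $350.9k.

$350.9k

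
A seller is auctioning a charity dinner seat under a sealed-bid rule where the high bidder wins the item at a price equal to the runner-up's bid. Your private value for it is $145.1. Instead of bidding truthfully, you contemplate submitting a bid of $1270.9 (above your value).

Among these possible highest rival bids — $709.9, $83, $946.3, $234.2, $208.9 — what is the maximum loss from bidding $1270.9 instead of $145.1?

$709.9: truthful gives $0, deviation gives −$564.8 → loss $564.8.
$83: same outcome either way → loss $0.
$946.3: truthful gives $0, deviation gives −$801.2 → loss $801.2.
$234.2: truthful gives $0, deviation gives −$89.1 → loss $89.1.
$208.9: truthful gives $0, deviation gives −$63.8 → loss $63.8.
Maximum loss: $801.2.

$801.2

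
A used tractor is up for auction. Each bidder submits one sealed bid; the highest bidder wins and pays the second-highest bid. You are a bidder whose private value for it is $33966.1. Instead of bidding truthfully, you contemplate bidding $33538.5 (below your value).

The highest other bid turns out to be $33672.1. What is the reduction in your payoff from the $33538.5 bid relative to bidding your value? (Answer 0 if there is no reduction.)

$294

Bidding your value $33966.1: you win (since $33966.1 > $33672.1) and pay $33672.1. Payoff $294.
Bidding $33538.5: you lose. Payoff $0.
The competing bid $33672.1 lies between your shaded bid and your value, so underbidding forfeits an item you could have won at a profitable price.
Loss from deviating = $294 − ($0) = $294.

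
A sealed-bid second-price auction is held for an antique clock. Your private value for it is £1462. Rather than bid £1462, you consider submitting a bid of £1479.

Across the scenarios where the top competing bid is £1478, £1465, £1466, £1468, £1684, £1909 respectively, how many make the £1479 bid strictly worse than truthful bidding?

4

The deviation hurts exactly when the highest competing bid lies strictly between £1462 and £1479 — overbidding then wins at a price above your value.
£1478: inside the interval → strictly worse (loss £16).
£1465: inside the interval → strictly worse (loss £3).
£1466: inside the interval → strictly worse (loss £4).
£1468: inside the interval → strictly worse (loss £6).
£1684: above both → same outcome either way.
£1909: above both → same outcome either way.
Count: 4.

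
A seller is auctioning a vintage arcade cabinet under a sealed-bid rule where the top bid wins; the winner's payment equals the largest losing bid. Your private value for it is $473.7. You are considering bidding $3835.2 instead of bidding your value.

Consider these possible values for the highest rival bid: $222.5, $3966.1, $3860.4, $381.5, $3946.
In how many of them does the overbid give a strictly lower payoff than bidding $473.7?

0

The deviation hurts exactly when the highest competing bid lies strictly between $473.7 and $3835.2 — overbidding then wins at a price above your value.
$222.5: below both → same outcome either way.
$3966.1: above both → same outcome either way.
$3860.4: above both → same outcome either way.
$381.5: below both → same outcome either way.
$3946: above both → same outcome either way.
Count: 0.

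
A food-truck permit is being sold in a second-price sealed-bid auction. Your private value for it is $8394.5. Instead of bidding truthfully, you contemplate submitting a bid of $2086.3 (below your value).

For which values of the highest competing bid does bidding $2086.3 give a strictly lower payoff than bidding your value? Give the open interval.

($2086.3, $8394.5)

If the competing bid is below $2086.3, both bids win at the same price — no difference.
If it is above $8394.5, both bids lose — no difference.
If it lies strictly between $2086.3 and $8394.5, bidding your value wins at a price below your value (positive payoff) while bidding $2086.3 loses (payoff 0).
So the deviation strictly hurts on the open interval ($2086.3, $8394.5).
Because the price is fixed by the runner-up's bid, deviating from your value can only change a good outcome into a bad one — never the reverse.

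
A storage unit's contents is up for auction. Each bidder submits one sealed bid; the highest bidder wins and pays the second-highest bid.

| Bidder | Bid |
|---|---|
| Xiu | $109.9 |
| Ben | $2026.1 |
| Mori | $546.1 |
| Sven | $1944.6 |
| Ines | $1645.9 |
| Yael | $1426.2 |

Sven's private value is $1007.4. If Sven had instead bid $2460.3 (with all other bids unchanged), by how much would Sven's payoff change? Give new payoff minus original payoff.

The highest bid among the other bidders is $2026.1; Sven's bid doesn't change that.
Original bid $1944.6: Sven is not highest (top rival bid is $2026.1); payoff $0.
Alternative bid $2460.3: Sven is highest, pays the top rival bid $2026.1; payoff $1007.4 − $2026.1 = −$1018.7.
Change in payoff = −$1018.7 − ($0) = −$1018.7.

−$1018.7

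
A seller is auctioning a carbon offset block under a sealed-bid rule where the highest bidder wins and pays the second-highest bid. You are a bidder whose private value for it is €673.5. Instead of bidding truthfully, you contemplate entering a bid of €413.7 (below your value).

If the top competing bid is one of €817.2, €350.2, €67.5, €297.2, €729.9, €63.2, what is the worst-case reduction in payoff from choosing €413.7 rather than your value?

€0

€817.2: same outcome either way → loss €0.
€350.2: same outcome either way → loss €0.
€67.5: same outcome either way → loss €0.
€297.2: same outcome either way → loss €0.
€729.9: same outcome either way → loss €0.
€63.2: same outcome either way → loss €0.
Maximum loss: €0.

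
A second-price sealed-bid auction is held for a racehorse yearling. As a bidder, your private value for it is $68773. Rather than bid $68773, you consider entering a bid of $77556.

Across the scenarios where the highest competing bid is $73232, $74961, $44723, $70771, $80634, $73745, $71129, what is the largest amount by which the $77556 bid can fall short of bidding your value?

$73232: truthful gives $0, deviation gives −$4459 → loss $4459.
$74961: truthful gives $0, deviation gives −$6188 → loss $6188.
$44723: same outcome either way → loss $0.
$70771: truthful gives $0, deviation gives −$1998 → loss $1998.
$80634: same outcome either way → loss $0.
$73745: truthful gives $0, deviation gives −$4972 → loss $4972.
$71129: truthful gives $0, deviation gives −$2356 → loss $2356.
Maximum loss: $6188.

$6188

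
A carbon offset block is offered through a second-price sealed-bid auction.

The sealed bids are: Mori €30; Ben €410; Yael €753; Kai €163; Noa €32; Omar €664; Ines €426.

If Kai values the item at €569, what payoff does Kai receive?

€0

Highest bid: Yael at €753, so Yael wins.
Second-highest bid: Omar at €664 — that is the price the winner pays.
Kai did not win, so Kai pays nothing and receives nothing: payoff €0.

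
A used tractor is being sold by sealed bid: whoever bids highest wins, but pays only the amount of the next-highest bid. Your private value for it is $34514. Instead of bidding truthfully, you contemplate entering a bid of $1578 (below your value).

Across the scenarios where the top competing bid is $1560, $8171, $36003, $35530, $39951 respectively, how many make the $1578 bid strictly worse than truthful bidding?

The deviation hurts exactly when the highest competing bid lies strictly between $1578 and $34514 — underbidding then forfeits a profitable win.
$1560: below both → same outcome either way.
$8171: inside the interval → strictly worse (loss $26343).
$36003: above both → same outcome either way.
$35530: above both → same outcome either way.
$39951: above both → same outcome either way.
Count: 1.

1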